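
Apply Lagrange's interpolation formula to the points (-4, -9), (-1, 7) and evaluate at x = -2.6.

Lagrange interpolation formula:
P(x) = Σ yᵢ × Lᵢ(x)
where Lᵢ(x) = Π_{j≠i} (x - xⱼ)/(xᵢ - xⱼ)

L_0(-2.6) = (-2.6 - (-1))/(-4 - (-1)) = 0.533333
L_1(-2.6) = (-2.6 - (-4))/(-1 - (-4)) = 0.466667

P(-2.6) = (-9)×L_0(-2.6) + 7×L_1(-2.6)
P(-2.6) = -1.533333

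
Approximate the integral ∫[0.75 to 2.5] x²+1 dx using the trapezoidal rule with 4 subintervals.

f(x) = x²+1
a = 0.75, b = 2.5, n = 4
h = (b - a)/n = 0.437500

Trapezoidal rule: (h/2)[f(x₀) + 2f(x₁) + 2f(x₂) + ... + f(xₙ)]

x_0 = 0.7500, f(x_0) = 1.562500, coefficient = 1
x_1 = 1.1875, f(x_1) = 2.410156, coefficient = 2
x_2 = 1.6250, f(x_2) = 3.640625, coefficient = 2
x_3 = 2.0625, f(x_3) = 5.253906, coefficient = 2
x_4 = 2.5000, f(x_4) = 7.250000, coefficient = 1

I ≈ (0.437500/2) × 31.421875 = 6.873535
Exact value: 6.817708
Error: 0.055827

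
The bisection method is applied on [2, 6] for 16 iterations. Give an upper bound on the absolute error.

Bisection error bound: |error| ≤ (b-a)/2^n
|error| ≤ (6 - 2)/2^16 = 4/2^16
|error| ≤ 0.0000610352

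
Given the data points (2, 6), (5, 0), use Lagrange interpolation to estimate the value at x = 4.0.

Lagrange interpolation formula:
P(x) = Σ yᵢ × Lᵢ(x)
where Lᵢ(x) = Π_{j≠i} (x - xⱼ)/(xᵢ - xⱼ)

L_0(4.0) = (4.0 - 5)/(2 - 5) = 0.333333
L_1(4.0) = (4.0 - 2)/(5 - 2) = 0.666667

P(4.0) = 6×L_0(4.0) + 0×L_1(4.0)
P(4.0) = 2.000000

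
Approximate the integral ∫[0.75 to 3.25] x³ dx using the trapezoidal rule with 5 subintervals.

f(x) = x³
a = 0.75, b = 3.25, n = 5
h = (b - a)/n = 0.500000

Trapezoidal rule: (h/2)[f(x₀) + 2f(x₁) + 2f(x₂) + ... + f(xₙ)]

x_0 = 0.7500, f(x_0) = 0.421875, coefficient = 1
x_1 = 1.2500, f(x_1) = 1.953125, coefficient = 2
x_2 = 1.7500, f(x_2) = 5.359375, coefficient = 2
x_3 = 2.2500, f(x_3) = 11.390625, coefficient = 2
x_4 = 2.7500, f(x_4) = 20.796875, coefficient = 2
x_5 = 3.2500, f(x_5) = 34.328125, coefficient = 1

I ≈ (0.500000/2) × 113.750000 = 28.437500
Exact value: 27.812500
Error: 0.625000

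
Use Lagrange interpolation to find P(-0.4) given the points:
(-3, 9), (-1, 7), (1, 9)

Lagrange interpolation formula:
P(x) = Σ yᵢ × Lᵢ(x)
where Lᵢ(x) = Π_{j≠i} (x - xⱼ)/(xᵢ - xⱼ)

L_0(-0.4) = (-0.4 - (-1))/(-3 - (-1)) × (-0.4 - 1)/(-3 - 1) = -0.105000
L_1(-0.4) = (-0.4 - (-3))/(-1 - (-3)) × (-0.4 - 1)/(-1 - 1) = 0.910000
L_2(-0.4) = (-0.4 - (-3))/(1 - (-3)) × (-0.4 - (-1))/(1 - (-1)) = 0.195000

P(-0.4) = 9×L_0(-0.4) + 7×L_1(-0.4) + 9×L_2(-0.4)
P(-0.4) = 7.180000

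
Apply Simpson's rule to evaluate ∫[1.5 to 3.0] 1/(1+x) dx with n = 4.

f(x) = 1/(1+x)
a = 1.5, b = 3.0, n = 4
h = (b - a)/n = 0.375000

Simpson's rule: (h/3)[f(x₀) + 4f(x₁) + 2f(x₂) + ... + f(xₙ)]

x_0 = 1.5000, f(x_0) = 0.400000, coefficient = 1
x_1 = 1.8750, f(x_1) = 0.347826, coefficient = 4
x_2 = 2.2500, f(x_2) = 0.307692, coefficient = 2
x_3 = 2.6250, f(x_3) = 0.275862, coefficient = 4
x_4 = 3.0000, f(x_4) = 0.250000, coefficient = 1

I ≈ (0.375000/3) × 3.760137 = 0.470017
Exact value: 0.470004
Error: 0.000014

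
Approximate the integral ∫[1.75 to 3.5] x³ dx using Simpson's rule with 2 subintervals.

f(x) = x³
a = 1.75, b = 3.5, n = 2
h = (b - a)/n = 0.875000

Simpson's rule: (h/3)[f(x₀) + 4f(x₁) + 2f(x₂) + ... + f(xₙ)]

x_0 = 1.7500, f(x_0) = 5.359375, coefficient = 1
x_1 = 2.6250, f(x_1) = 18.087891, coefficient = 4
x_2 = 3.5000, f(x_2) = 42.875000, coefficient = 1

I ≈ (0.875000/3) × 120.585938 = 35.170898
Exact value: 35.170898
Error: 0.000000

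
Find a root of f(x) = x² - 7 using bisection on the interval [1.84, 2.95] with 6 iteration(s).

f(x) = x² - 7
Initial interval: [1.84, 2.95]

Iteration 1:
  c_1 = (1.840000 + 2.950000)/2 = 2.395000
  f(c_1) = f(2.395000) = -1.263975
  f(a) × f(c) ≥ 0, new interval: [2.395000, 2.950000]
Iteration 2:
  c_2 = (2.395000 + 2.950000)/2 = 2.672500
  f(c_2) = f(2.672500) = 0.142256
  f(a) × f(c) < 0, new interval: [2.395000, 2.672500]
Iteration 3:
  c_3 = (2.395000 + 2.672500)/2 = 2.533750
  f(c_3) = f(2.533750) = -0.580111
  f(a) × f(c) ≥ 0, new interval: [2.533750, 2.672500]
Iteration 4:
  c_4 = (2.533750 + 2.672500)/2 = 2.603125
  f(c_4) = f(2.603125) = -0.223740
  f(a) × f(c) ≥ 0, new interval: [2.603125, 2.672500]
Iteration 5:
  c_5 = (2.603125 + 2.672500)/2 = 2.637813
  f(c_5) = f(2.637813) = -0.041945
  f(a) × f(c) ≥ 0, new interval: [2.637813, 2.672500]
Iteration 6:
  c_6 = (2.637813 + 2.672500)/2 = 2.655156
  f(c_6) = f(2.655156) = 0.049855
  f(a) × f(c) < 0, new interval: [2.637813, 2.655156]

After 6 iteration(s), the approximation is c_6 = 2.655156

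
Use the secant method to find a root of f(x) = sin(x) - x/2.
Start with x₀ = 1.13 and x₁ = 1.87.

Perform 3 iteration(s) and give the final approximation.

f(x) = sin(x) - x/2
x₀ = 1.13, x₁ = 1.87

Secant formula: x_{n+1} = x_n - f(x_n)(x_n - x_{n-1})/(f(x_n) - f(x_{n-1}))

Iteration 1:
  f(1.130000) = 0.339412
  f(1.870000) = 0.020572
  x_2 = 1.870000 - 0.020572×(1.870000 - 1.130000)/(0.020572 - 0.339412)
       = 1.917745
Iteration 2:
  f(1.870000) = 0.020572
  f(1.917745) = -0.018458
  x_3 = 1.917745 - (-0.018458)×(1.917745 - 1.870000)/(-0.018458 - 0.020572)
       = 1.895165
Iteration 3:
  f(1.917745) = -0.018458
  f(1.895165) = 0.000269
  x_4 = 1.895165 - 0.000269×(1.895165 - 1.917745)/(0.000269 - (-0.018458))
       = 1.895490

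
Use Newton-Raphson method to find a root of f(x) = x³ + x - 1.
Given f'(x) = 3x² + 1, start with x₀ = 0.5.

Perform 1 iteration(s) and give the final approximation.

f(x) = x³ + x - 1
f'(x) = 3x² + 1
x₀ = 0.5

Newton-Raphson formula: x_{n+1} = x_n - f(x_n)/f'(x_n)

Iteration 1:
  f(0.500000) = -0.375000
  f'(0.500000) = 1.750000
  x_1 = 0.500000 - (-0.375000)/1.750000 = 0.714286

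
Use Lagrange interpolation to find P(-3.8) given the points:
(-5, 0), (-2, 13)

Lagrange interpolation formula:
P(x) = Σ yᵢ × Lᵢ(x)
where Lᵢ(x) = Π_{j≠i} (x - xⱼ)/(xᵢ - xⱼ)

L_0(-3.8) = (-3.8 - (-2))/(-5 - (-2)) = 0.600000
L_1(-3.8) = (-3.8 - (-5))/(-2 - (-5)) = 0.400000

P(-3.8) = 0×L_0(-3.8) + 13×L_1(-3.8)
P(-3.8) = 5.200000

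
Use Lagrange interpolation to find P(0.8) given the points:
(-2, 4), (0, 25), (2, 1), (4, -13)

Lagrange interpolation formula:
P(x) = Σ yᵢ × Lᵢ(x)
where Lᵢ(x) = Π_{j≠i} (x - xⱼ)/(xᵢ - xⱼ)

L_0(0.8) = (0.8 - 0)/(-2 - 0) × (0.8 - 2)/(-2 - 2) × (0.8 - 4)/(-2 - 4) = -0.064000
L_1(0.8) = (0.8 - (-2))/(0 - (-2)) × (0.8 - 2)/(0 - 2) × (0.8 - 4)/(0 - 4) = 0.672000
L_2(0.8) = (0.8 - (-2))/(2 - (-2)) × (0.8 - 0)/(2 - 0) × (0.8 - 4)/(2 - 4) = 0.448000
L_3(0.8) = (0.8 - (-2))/(4 - (-2)) × (0.8 - 0)/(4 - 0) × (0.8 - 2)/(4 - 2) = -0.056000

P(0.8) = 4×L_0(0.8) + 25×L_1(0.8) + 1×L_2(0.8) + (-13)×L_3(0.8)
P(0.8) = 17.720000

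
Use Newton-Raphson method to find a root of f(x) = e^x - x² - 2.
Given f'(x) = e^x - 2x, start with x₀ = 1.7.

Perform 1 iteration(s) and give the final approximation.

f(x) = e^x - x² - 2
f'(x) = e^x - 2x
x₀ = 1.7

Newton-Raphson formula: x_{n+1} = x_n - f(x_n)/f'(x_n)

Iteration 1:
  f(1.700000) = 0.583947
  f'(1.700000) = 2.073947
  x_1 = 1.700000 - 0.583947/2.073947 = 1.418437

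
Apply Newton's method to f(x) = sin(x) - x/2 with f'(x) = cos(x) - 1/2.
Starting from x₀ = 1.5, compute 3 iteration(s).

f(x) = sin(x) - x/2
f'(x) = cos(x) - 1/2
x₀ = 1.5

Newton-Raphson formula: x_{n+1} = x_n - f(x_n)/f'(x_n)

Iteration 1:
  f(1.500000) = 0.247495
  f'(1.500000) = -0.429263
  x_1 = 1.500000 - 0.247495/(-0.429263) = 2.076558
Iteration 2:
  f(2.076558) = -0.163473
  f'(2.076558) = -0.984474
  x_2 = 2.076558 - (-0.163473)/(-0.984474) = 1.910507
Iteration 3:
  f(1.910507) = -0.012402
  f'(1.910507) = -0.833214
  x_3 = 1.910507 - (-0.012402)/(-0.833214) = 1.895622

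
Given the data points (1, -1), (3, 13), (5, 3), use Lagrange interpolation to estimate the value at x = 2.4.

Lagrange interpolation formula:
P(x) = Σ yᵢ × Lᵢ(x)
where Lᵢ(x) = Π_{j≠i} (x - xⱼ)/(xᵢ - xⱼ)

L_0(2.4) = (2.4 - 3)/(1 - 3) × (2.4 - 5)/(1 - 5) = 0.195000
L_1(2.4) = (2.4 - 1)/(3 - 1) × (2.4 - 5)/(3 - 5) = 0.910000
L_2(2.4) = (2.4 - 1)/(5 - 1) × (2.4 - 3)/(5 - 3) = -0.105000

P(2.4) = (-1)×L_0(2.4) + 13×L_1(2.4) + 3×L_2(2.4)
P(2.4) = 11.320000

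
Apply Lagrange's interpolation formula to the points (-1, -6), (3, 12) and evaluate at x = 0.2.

Lagrange interpolation formula:
P(x) = Σ yᵢ × Lᵢ(x)
where Lᵢ(x) = Π_{j≠i} (x - xⱼ)/(xᵢ - xⱼ)

L_0(0.2) = (0.2 - 3)/(-1 - 3) = 0.700000
L_1(0.2) = (0.2 - (-1))/(3 - (-1)) = 0.300000

P(0.2) = (-6)×L_0(0.2) + 12×L_1(0.2)
P(0.2) = -0.600000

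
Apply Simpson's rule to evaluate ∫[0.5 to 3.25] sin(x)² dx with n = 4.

f(x) = sin(x)²
a = 0.5, b = 3.25, n = 4
h = (b - a)/n = 0.687500

Simpson's rule: (h/3)[f(x₀) + 4f(x₁) + 2f(x₂) + ... + f(xₙ)]

x_0 = 0.5000, f(x_0) = 0.229849, coefficient = 1
x_1 = 1.1875, f(x_1) = 0.860139, coefficient = 4
x_2 = 1.8750, f(x_2) = 0.910280, coefficient = 2
x_3 = 2.5625, f(x_3) = 0.299499, coefficient = 4
x_4 = 3.2500, f(x_4) = 0.011706, coefficient = 1

I ≈ (0.687500/3) × 6.700666 = 1.535569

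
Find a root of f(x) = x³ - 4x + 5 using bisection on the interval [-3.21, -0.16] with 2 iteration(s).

f(x) = x³ - 4x + 5
Initial interval: [-3.21, -0.16]

Iteration 1:
  c_1 = (-3.210000 + (-0.160000))/2 = -1.685000
  f(c_1) = f(-1.685000) = 6.955906
  f(a) × f(c) < 0, new interval: [-3.210000, -1.685000]
Iteration 2:
  c_2 = (-3.210000 + (-1.685000))/2 = -2.447500
  f(c_2) = f(-2.447500) = 0.128848
  f(a) × f(c) < 0, new interval: [-3.210000, -2.447500]

After 2 iteration(s), the approximation is c_2 = -2.447500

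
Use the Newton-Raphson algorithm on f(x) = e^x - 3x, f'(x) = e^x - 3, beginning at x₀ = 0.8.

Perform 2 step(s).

f(x) = e^x - 3x
f'(x) = e^x - 3
x₀ = 0.8

Newton-Raphson formula: x_{n+1} = x_n - f(x_n)/f'(x_n)

Iteration 1:
  f(0.800000) = -0.174459
  f'(0.800000) = -0.774459
  x_1 = 0.800000 - (-0.174459)/(-0.774459) = 0.574734
Iteration 2:
  f(0.574734) = 0.052456
  f'(0.574734) = -1.223342
  x_2 = 0.574734 - 0.052456/(-1.223342) = 0.617613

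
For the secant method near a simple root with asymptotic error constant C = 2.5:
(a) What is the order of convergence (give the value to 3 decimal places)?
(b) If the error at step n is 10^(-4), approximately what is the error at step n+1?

(a) Secant method has superlinear convergence with order φ = (1+√5)/2 ≈ 1.618.
    This means |e_{n+1}| ≈ C|e_n|^1.618.

(b) With |e_n| = 10^(-4) and C = 2.5:
    |e_{n+1}| ≈ 2.5 × (10^(-4))^1.618 = 2.5 × 10^(-6.47)

(a) ≈ 1.618 (golden ratio); (b) |e_{n+1}| ≈ 8.430e-07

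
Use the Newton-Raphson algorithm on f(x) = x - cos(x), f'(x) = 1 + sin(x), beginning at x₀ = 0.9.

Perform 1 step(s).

f(x) = x - cos(x)
f'(x) = 1 + sin(x)
x₀ = 0.9

Newton-Raphson formula: x_{n+1} = x_n - f(x_n)/f'(x_n)

Iteration 1:
  f(0.900000) = 0.278390
  f'(0.900000) = 1.783327
  x_1 = 0.900000 - 0.278390/1.783327 = 0.743893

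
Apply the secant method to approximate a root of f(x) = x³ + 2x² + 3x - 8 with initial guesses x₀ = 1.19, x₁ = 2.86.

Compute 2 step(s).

f(x) = x³ + 2x² + 3x - 8
x₀ = 1.19, x₁ = 2.86

Secant formula: x_{n+1} = x_n - f(x_n)(x_n - x_{n-1})/(f(x_n) - f(x_{n-1}))

Iteration 1:
  f(1.190000) = 0.087359
  f(2.860000) = 40.332856
  x_2 = 2.860000 - 40.332856×(2.860000 - 1.190000)/(40.332856 - 0.087359)
       = 1.186375
Iteration 2:
  f(2.860000) = 40.332856
  f(1.186375) = 0.043902
  x_3 = 1.186375 - 0.043902×(1.186375 - 2.860000)/(0.043902 - 40.332856)
       = 1.184551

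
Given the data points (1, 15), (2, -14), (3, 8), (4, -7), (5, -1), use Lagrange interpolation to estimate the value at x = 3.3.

Lagrange interpolation formula:
P(x) = Σ yᵢ × Lᵢ(x)
where Lᵢ(x) = Π_{j≠i} (x - xⱼ)/(xᵢ - xⱼ)

L_0(3.3) = (3.3 - 2)/(1 - 2) × (3.3 - 3)/(1 - 3) × (3.3 - 4)/(1 - 4) × (3.3 - 5)/(1 - 5) = 0.019337
L_1(3.3) = (3.3 - 1)/(2 - 1) × (3.3 - 3)/(2 - 3) × (3.3 - 4)/(2 - 4) × (3.3 - 5)/(2 - 5) = -0.136850
L_2(3.3) = (3.3 - 1)/(3 - 1) × (3.3 - 2)/(3 - 2) × (3.3 - 4)/(3 - 4) × (3.3 - 5)/(3 - 5) = 0.889525
L_3(3.3) = (3.3 - 1)/(4 - 1) × (3.3 - 2)/(4 - 2) × (3.3 - 3)/(4 - 3) × (3.3 - 5)/(4 - 5) = 0.254150
L_4(3.3) = (3.3 - 1)/(5 - 1) × (3.3 - 2)/(5 - 2) × (3.3 - 3)/(5 - 3) × (3.3 - 4)/(5 - 4) = -0.026162

P(3.3) = 15×L_0(3.3) + (-14)×L_1(3.3) + 8×L_2(3.3) + (-7)×L_3(3.3) + (-1)×L_4(3.3)
P(3.3) = 7.569275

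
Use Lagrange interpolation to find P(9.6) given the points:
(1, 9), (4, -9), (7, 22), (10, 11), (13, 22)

Lagrange interpolation formula:
P(x) = Σ yᵢ × Lᵢ(x)
where Lᵢ(x) = Π_{j≠i} (x - xⱼ)/(xᵢ - xⱼ)

L_0(9.6) = (9.6 - 4)/(1 - 4) × (9.6 - 7)/(1 - 7) × (9.6 - 10)/(1 - 10) × (9.6 - 13)/(1 - 13) = 0.010186
L_1(9.6) = (9.6 - 1)/(4 - 1) × (9.6 - 7)/(4 - 7) × (9.6 - 10)/(4 - 10) × (9.6 - 13)/(4 - 13) = -0.062571
L_2(9.6) = (9.6 - 1)/(7 - 1) × (9.6 - 4)/(7 - 4) × (9.6 - 10)/(7 - 10) × (9.6 - 13)/(7 - 13) = 0.202153
L_3(9.6) = (9.6 - 1)/(10 - 1) × (9.6 - 4)/(10 - 4) × (9.6 - 7)/(10 - 7) × (9.6 - 13)/(10 - 13) = 0.875997
L_4(9.6) = (9.6 - 1)/(13 - 1) × (9.6 - 4)/(13 - 4) × (9.6 - 7)/(13 - 7) × (9.6 - 10)/(13 - 10) = -0.025765

P(9.6) = 9×L_0(9.6) + (-9)×L_1(9.6) + 22×L_2(9.6) + 11×L_3(9.6) + 22×L_4(9.6)
P(9.6) = 14.171325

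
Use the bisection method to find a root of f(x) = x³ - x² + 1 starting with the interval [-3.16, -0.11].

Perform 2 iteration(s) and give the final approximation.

f(x) = x³ - x² + 1
Initial interval: [-3.16, -0.11]

Iteration 1:
  c_1 = (-3.160000 + (-0.110000))/2 = -1.635000
  f(c_1) = f(-1.635000) = -6.043948
  f(a) × f(c) ≥ 0, new interval: [-1.635000, -0.110000]
Iteration 2:
  c_2 = (-1.635000 + (-0.110000))/2 = -0.872500
  f(c_2) = f(-0.872500) = -0.425452
  f(a) × f(c) ≥ 0, new interval: [-0.872500, -0.110000]

After 2 iteration(s), the approximation is c_2 = -0.872500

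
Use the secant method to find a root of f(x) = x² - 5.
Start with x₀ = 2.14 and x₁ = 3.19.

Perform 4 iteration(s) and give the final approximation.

f(x) = x² - 5
x₀ = 2.14, x₁ = 3.19

Secant formula: x_{n+1} = x_n - f(x_n)(x_n - x_{n-1})/(f(x_n) - f(x_{n-1}))

Iteration 1:
  f(2.140000) = -0.420400
  f(3.190000) = 5.176100
  x_2 = 3.190000 - 5.176100×(3.190000 - 2.140000)/(5.176100 - (-0.420400))
       = 2.218874
Iteration 2:
  f(3.190000) = 5.176100
  f(2.218874) = -0.076597
  x_3 = 2.218874 - (-0.076597)×(2.218874 - 3.190000)/(-0.076597 - 5.176100)
       = 2.233036
Iteration 3:
  f(2.218874) = -0.076597
  f(2.233036) = -0.013552
  x_4 = 2.233036 - (-0.013552)×(2.233036 - 2.218874)/(-0.013552 - (-0.076597))
       = 2.236080
Iteration 4:
  f(2.233036) = -0.013552
  f(2.236080) = 0.000052
  x_5 = 2.236080 - 0.000052×(2.236080 - 2.233036)/(0.000052 - (-0.013552))
       = 2.236068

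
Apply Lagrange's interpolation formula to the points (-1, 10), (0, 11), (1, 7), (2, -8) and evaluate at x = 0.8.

Lagrange interpolation formula:
P(x) = Σ yᵢ × Lᵢ(x)
where Lᵢ(x) = Π_{j≠i} (x - xⱼ)/(xᵢ - xⱼ)

L_0(0.8) = (0.8 - 0)/(-1 - 0) × (0.8 - 1)/(-1 - 1) × (0.8 - 2)/(-1 - 2) = -0.032000
L_1(0.8) = (0.8 - (-1))/(0 - (-1)) × (0.8 - 1)/(0 - 1) × (0.8 - 2)/(0 - 2) = 0.216000
L_2(0.8) = (0.8 - (-1))/(1 - (-1)) × (0.8 - 0)/(1 - 0) × (0.8 - 2)/(1 - 2) = 0.864000
L_3(0.8) = (0.8 - (-1))/(2 - (-1)) × (0.8 - 0)/(2 - 0) × (0.8 - 1)/(2 - 1) = -0.048000

P(0.8) = 10×L_0(0.8) + 11×L_1(0.8) + 7×L_2(0.8) + (-8)×L_3(0.8)
P(0.8) = 8.488000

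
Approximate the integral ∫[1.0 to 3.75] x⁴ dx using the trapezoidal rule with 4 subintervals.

f(x) = x⁴
a = 1.0, b = 3.75, n = 4
h = (b - a)/n = 0.687500

Trapezoidal rule: (h/2)[f(x₀) + 2f(x₁) + 2f(x₂) + ... + f(xₙ)]

x_0 = 1.0000, f(x_0) = 1.000000, coefficient = 1
x_1 = 1.6875, f(x_1) = 8.109146, coefficient = 2
x_2 = 2.3750, f(x_2) = 31.816650, coefficient = 2
x_3 = 3.0625, f(x_3) = 87.963882, coefficient = 2
x_4 = 3.7500, f(x_4) = 197.753906, coefficient = 1

I ≈ (0.687500/2) × 454.533264 = 156.245810
Exact value: 148.115430
Error: 8.130380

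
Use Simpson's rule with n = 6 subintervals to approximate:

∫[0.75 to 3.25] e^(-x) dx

f(x) = e^(-x)
a = 0.75, b = 3.25, n = 6
h = (b - a)/n = 0.416667

Simpson's rule: (h/3)[f(x₀) + 4f(x₁) + 2f(x₂) + ... + f(xₙ)]

x_0 = 0.7500, f(x_0) = 0.472367, coefficient = 1
x_1 = 1.1667, f(x_1) = 0.311403, coefficient = 4
x_2 = 1.5833, f(x_2) = 0.205290, coefficient = 2
x_3 = 2.0000, f(x_3) = 0.135335, coefficient = 4
x_4 = 2.4167, f(x_4) = 0.089219, coefficient = 2
x_5 = 2.8333, f(x_5) = 0.058816, coefficient = 4
x_6 = 3.2500, f(x_6) = 0.038774, coefficient = 1

I ≈ (0.416667/3) × 3.122377 = 0.433663
Exact value: 0.433592
Error: 0.000071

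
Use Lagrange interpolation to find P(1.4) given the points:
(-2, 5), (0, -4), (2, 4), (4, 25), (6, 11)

Lagrange interpolation formula:
P(x) = Σ yᵢ × Lᵢ(x)
where Lᵢ(x) = Π_{j≠i} (x - xⱼ)/(xᵢ - xⱼ)

L_0(1.4) = (1.4 - 0)/(-2 - 0) × (1.4 - 2)/(-2 - 2) × (1.4 - 4)/(-2 - 4) × (1.4 - 6)/(-2 - 6) = -0.026163
L_1(1.4) = (1.4 - (-2))/(0 - (-2)) × (1.4 - 2)/(0 - 2) × (1.4 - 4)/(0 - 4) × (1.4 - 6)/(0 - 6) = 0.254150
L_2(1.4) = (1.4 - (-2))/(2 - (-2)) × (1.4 - 0)/(2 - 0) × (1.4 - 4)/(2 - 4) × (1.4 - 6)/(2 - 6) = 0.889525
L_3(1.4) = (1.4 - (-2))/(4 - (-2)) × (1.4 - 0)/(4 - 0) × (1.4 - 2)/(4 - 2) × (1.4 - 6)/(4 - 6) = -0.136850
L_4(1.4) = (1.4 - (-2))/(6 - (-2)) × (1.4 - 0)/(6 - 0) × (1.4 - 2)/(6 - 2) × (1.4 - 4)/(6 - 4) = 0.019338

P(1.4) = 5×L_0(1.4) + (-4)×L_1(1.4) + 4×L_2(1.4) + 25×L_3(1.4) + 11×L_4(1.4)
P(1.4) = -0.797850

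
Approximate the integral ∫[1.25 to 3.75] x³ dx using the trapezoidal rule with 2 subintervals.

f(x) = x³
a = 1.25, b = 3.75, n = 2
h = (b - a)/n = 1.250000

Trapezoidal rule: (h/2)[f(x₀) + 2f(x₁) + 2f(x₂) + ... + f(xₙ)]

x_0 = 1.2500, f(x_0) = 1.953125, coefficient = 1
x_1 = 2.5000, f(x_1) = 15.625000, coefficient = 2
x_2 = 3.7500, f(x_2) = 52.734375, coefficient = 1

I ≈ (1.250000/2) × 85.937500 = 53.710938
Exact value: 48.828125
Error: 4.882812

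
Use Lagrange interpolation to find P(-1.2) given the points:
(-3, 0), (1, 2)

Lagrange interpolation formula:
P(x) = Σ yᵢ × Lᵢ(x)
where Lᵢ(x) = Π_{j≠i} (x - xⱼ)/(xᵢ - xⱼ)

L_0(-1.2) = (-1.2 - 1)/(-3 - 1) = 0.550000
L_1(-1.2) = (-1.2 - (-3))/(1 - (-3)) = 0.450000

P(-1.2) = 0×L_0(-1.2) + 2×L_1(-1.2)
P(-1.2) = 0.900000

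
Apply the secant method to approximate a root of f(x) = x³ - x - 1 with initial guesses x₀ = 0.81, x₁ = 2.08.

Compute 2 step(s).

f(x) = x³ - x - 1
x₀ = 0.81, x₁ = 2.08

Secant formula: x_{n+1} = x_n - f(x_n)(x_n - x_{n-1})/(f(x_n) - f(x_{n-1}))

Iteration 1:
  f(0.810000) = -1.278559
  f(2.080000) = 5.918912
  x_2 = 2.080000 - 5.918912×(2.080000 - 0.810000)/(5.918912 - (-1.278559))
       = 1.035603
Iteration 2:
  f(2.080000) = 5.918912
  f(1.035603) = -0.924946
  x_3 = 1.035603 - (-0.924946)×(1.035603 - 2.080000)/(-0.924946 - 5.918912)
       = 1.176753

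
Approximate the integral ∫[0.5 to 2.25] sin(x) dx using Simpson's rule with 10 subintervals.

f(x) = sin(x)
a = 0.5, b = 2.25, n = 10
h = (b - a)/n = 0.175000

Simpson's rule: (h/3)[f(x₀) + 4f(x₁) + 2f(x₂) + ... + f(xₙ)]

x_0 = 0.5000, f(x_0) = 0.479426, coefficient = 1
x_1 = 0.6750, f(x_1) = 0.624897, coefficient = 4
x_2 = 0.8500, f(x_2) = 0.751280, coefficient = 2
x_3 = 1.0250, f(x_3) = 0.854714, coefficient = 4
x_4 = 1.2000, f(x_4) = 0.932039, coefficient = 2
x_5 = 1.3750, f(x_5) = 0.980893, coefficient = 4
x_6 = 1.5500, f(x_6) = 0.999784, coefficient = 2
x_7 = 1.7250, f(x_7) = 0.988134, coefficient = 4
x_8 = 1.9000, f(x_8) = 0.946300, coefficient = 2
x_9 = 2.0750, f(x_9) = 0.875559, coefficient = 4
x_10 = 2.2500, f(x_10) = 0.778073, coefficient = 1

I ≈ (0.175000/3) × 25.813098 = 1.505764
Exact value: 1.505756
Error: 0.000008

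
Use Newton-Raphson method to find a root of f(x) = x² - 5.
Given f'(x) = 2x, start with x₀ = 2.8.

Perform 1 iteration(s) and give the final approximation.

f(x) = x² - 5
f'(x) = 2x
x₀ = 2.8

Newton-Raphson formula: x_{n+1} = x_n - f(x_n)/f'(x_n)

Iteration 1:
  f(2.800000) = 2.840000
  f'(2.800000) = 5.600000
  x_1 = 2.800000 - 2.840000/5.600000 = 2.292857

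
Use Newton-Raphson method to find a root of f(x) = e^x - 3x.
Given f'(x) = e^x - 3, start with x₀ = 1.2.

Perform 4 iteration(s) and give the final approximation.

f(x) = e^x - 3x
f'(x) = e^x - 3
x₀ = 1.2

Newton-Raphson formula: x_{n+1} = x_n - f(x_n)/f'(x_n)

Iteration 1:
  f(1.200000) = -0.279883
  f'(1.200000) = 0.320117
  x_1 = 1.200000 - (-0.279883)/0.320117 = 2.074315
Iteration 2:
  f(2.074315) = 1.736148
  f'(2.074315) = 4.959094
  x_2 = 2.074315 - 1.736148/4.959094 = 1.724221
Iteration 3:
  f(1.724221) = 0.435488
  f'(1.724221) = 2.608152
  x_3 = 1.724221 - 0.435488/2.608152 = 1.557249
Iteration 4:
  f(1.557249) = 0.074001
  f'(1.557249) = 1.745749
  x_4 = 1.557249 - 0.074001/1.745749 = 1.514860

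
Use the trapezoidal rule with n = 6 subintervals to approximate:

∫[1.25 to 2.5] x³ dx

f(x) = x³
a = 1.25, b = 2.5, n = 6
h = (b - a)/n = 0.208333

Trapezoidal rule: (h/2)[f(x₀) + 2f(x₁) + 2f(x₂) + ... + f(xₙ)]

x_0 = 1.2500, f(x_0) = 1.953125, coefficient = 1
x_1 = 1.4583, f(x_1) = 3.101490, coefficient = 2
x_2 = 1.6667, f(x_2) = 4.629630, coefficient = 2
x_3 = 1.8750, f(x_3) = 6.591797, coefficient = 2
x_4 = 2.0833, f(x_4) = 9.042245, coefficient = 2
x_5 = 2.2917, f(x_5) = 12.035229, coefficient = 2
x_6 = 2.5000, f(x_6) = 15.625000, coefficient = 1

I ≈ (0.208333/2) × 88.378906 = 9.206136
Exact value: 9.155273
Error: 0.050863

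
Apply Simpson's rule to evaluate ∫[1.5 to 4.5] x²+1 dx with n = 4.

f(x) = x²+1
a = 1.5, b = 4.5, n = 4
h = (b - a)/n = 0.750000

Simpson's rule: (h/3)[f(x₀) + 4f(x₁) + 2f(x₂) + ... + f(xₙ)]

x_0 = 1.5000, f(x_0) = 3.250000, coefficient = 1
x_1 = 2.2500, f(x_1) = 6.062500, coefficient = 4
x_2 = 3.0000, f(x_2) = 10.000000, coefficient = 2
x_3 = 3.7500, f(x_3) = 15.062500, coefficient = 4
x_4 = 4.5000, f(x_4) = 21.250000, coefficient = 1

I ≈ (0.750000/3) × 129.000000 = 32.250000
Exact value: 32.250000
Error: 0.000000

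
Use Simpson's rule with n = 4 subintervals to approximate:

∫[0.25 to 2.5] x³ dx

f(x) = x³
a = 0.25, b = 2.5, n = 4
h = (b - a)/n = 0.562500

Simpson's rule: (h/3)[f(x₀) + 4f(x₁) + 2f(x₂) + ... + f(xₙ)]

x_0 = 0.2500, f(x_0) = 0.015625, coefficient = 1
x_1 = 0.8125, f(x_1) = 0.536377, coefficient = 4
x_2 = 1.3750, f(x_2) = 2.599609, coefficient = 2
x_3 = 1.9375, f(x_3) = 7.273193, coefficient = 4
x_4 = 2.5000, f(x_4) = 15.625000, coefficient = 1

I ≈ (0.562500/3) × 52.078125 = 9.764648
Exact value: 9.764648
Error: 0.000000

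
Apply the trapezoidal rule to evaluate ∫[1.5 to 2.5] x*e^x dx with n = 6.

f(x) = x*e^x
a = 1.5, b = 2.5, n = 6
h = (b - a)/n = 0.166667

Trapezoidal rule: (h/2)[f(x₀) + 2f(x₁) + 2f(x₂) + ... + f(xₙ)]

x_0 = 1.5000, f(x_0) = 6.722534, coefficient = 1
x_1 = 1.6667, f(x_1) = 8.824150, coefficient = 2
x_2 = 1.8333, f(x_2) = 11.466952, coefficient = 2
x_3 = 2.0000, f(x_3) = 14.778112, coefficient = 2
x_4 = 2.1667, f(x_4) = 18.913133, coefficient = 2
x_5 = 2.3333, f(x_5) = 24.061937, coefficient = 2
x_6 = 2.5000, f(x_6) = 30.456235, coefficient = 1

I ≈ (0.166667/2) × 193.267336 = 16.105611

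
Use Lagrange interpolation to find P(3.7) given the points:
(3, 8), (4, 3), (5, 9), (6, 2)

Lagrange interpolation formula:
P(x) = Σ yᵢ × Lᵢ(x)
where Lᵢ(x) = Π_{j≠i} (x - xⱼ)/(xᵢ - xⱼ)

L_0(3.7) = (3.7 - 4)/(3 - 4) × (3.7 - 5)/(3 - 5) × (3.7 - 6)/(3 - 6) = 0.149500
L_1(3.7) = (3.7 - 3)/(4 - 3) × (3.7 - 5)/(4 - 5) × (3.7 - 6)/(4 - 6) = 1.046500
L_2(3.7) = (3.7 - 3)/(5 - 3) × (3.7 - 4)/(5 - 4) × (3.7 - 6)/(5 - 6) = -0.241500
L_3(3.7) = (3.7 - 3)/(6 - 3) × (3.7 - 4)/(6 - 4) × (3.7 - 5)/(6 - 5) = 0.045500

P(3.7) = 8×L_0(3.7) + 3×L_1(3.7) + 9×L_2(3.7) + 2×L_3(3.7)
P(3.7) = 2.253000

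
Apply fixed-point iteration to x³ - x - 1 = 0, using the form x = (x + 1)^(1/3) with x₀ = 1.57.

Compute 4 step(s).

Equation: x³ - x - 1 = 0
Fixed-point form: x = (x + 1)^(1/3)
x₀ = 1.57

x_1 = g(1.570000) = 1.369760
x_2 = g(1.369760) = 1.333219
x_3 = g(1.333219) = 1.326331
x_4 = g(1.326331) = 1.325024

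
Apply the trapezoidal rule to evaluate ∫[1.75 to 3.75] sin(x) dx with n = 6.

f(x) = sin(x)
a = 1.75, b = 3.75, n = 6
h = (b - a)/n = 0.333333

Trapezoidal rule: (h/2)[f(x₀) + 2f(x₁) + 2f(x₂) + ... + f(xₙ)]

x_0 = 1.7500, f(x_0) = 0.983986, coefficient = 1
x_1 = 2.0833, f(x_1) = 0.871503, coefficient = 2
x_2 = 2.4167, f(x_2) = 0.663080, coefficient = 2
x_3 = 2.7500, f(x_3) = 0.381661, coefficient = 2
x_4 = 3.0833, f(x_4) = 0.058226, coefficient = 2
x_5 = 3.4167, f(x_5) = -0.271618, coefficient = 2
x_6 = 3.7500, f(x_6) = -0.571561, coefficient = 1

I ≈ (0.333333/2) × 3.818129 = 0.636355
Exact value: 0.642313
Error: 0.005958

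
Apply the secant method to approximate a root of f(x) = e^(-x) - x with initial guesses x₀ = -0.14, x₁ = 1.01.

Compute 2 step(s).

f(x) = e^(-x) - x
x₀ = -0.14, x₁ = 1.01

Secant formula: x_{n+1} = x_n - f(x_n)(x_n - x_{n-1})/(f(x_n) - f(x_{n-1}))

Iteration 1:
  f(-0.140000) = 1.290274
  f(1.010000) = -0.645781
  x_2 = 1.010000 - (-0.645781)×(1.010000 - (-0.140000))/(-0.645781 - 1.290274)
       = 0.626412
Iteration 2:
  f(1.010000) = -0.645781
  f(0.626412) = -0.091905
  x_3 = 0.626412 - (-0.091905)×(0.626412 - 1.010000)/(-0.091905 - (-0.645781))
       = 0.562762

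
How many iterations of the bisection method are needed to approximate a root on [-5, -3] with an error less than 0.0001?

We need (b-a)/2^n ≤ 0.0001
(-3 - (-5))/2^n ≤ 0.0001
2/2^n ≤ 0.0001
2^n ≥ 20000
n ≥ log₂(20000) = 14.29
n ≥ 15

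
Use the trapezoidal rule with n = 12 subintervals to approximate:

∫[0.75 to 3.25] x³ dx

f(x) = x³
a = 0.75, b = 3.25, n = 12
h = (b - a)/n = 0.208333

Trapezoidal rule: (h/2)[f(x₀) + 2f(x₁) + 2f(x₂) + ... + f(xₙ)]

x_0 = 0.7500, f(x_0) = 0.421875, coefficient = 1
x_1 = 0.9583, f(x_1) = 0.880136, coefficient = 2
x_2 = 1.1667, f(x_2) = 1.587963, coefficient = 2
x_3 = 1.3750, f(x_3) = 2.599609, coefficient = 2
x_4 = 1.5833, f(x_4) = 3.969329, coefficient = 2
x_5 = 1.7917, f(x_5) = 5.751374, coefficient = 2
x_6 = 2.0000, f(x_6) = 8.000000, coefficient = 2
x_7 = 2.2083, f(x_7) = 10.769459, coefficient = 2
x_8 = 2.4167, f(x_8) = 14.114005, coefficient = 2
x_9 = 2.6250, f(x_9) = 18.087891, coefficient = 2
x_10 = 2.8333, f(x_10) = 22.745370, coefficient = 2
x_11 = 3.0417, f(x_11) = 28.140697, coefficient = 2
x_12 = 3.2500, f(x_12) = 34.328125, coefficient = 1

I ≈ (0.208333/2) × 268.041667 = 27.921007
Exact value: 27.812500
Error: 0.108507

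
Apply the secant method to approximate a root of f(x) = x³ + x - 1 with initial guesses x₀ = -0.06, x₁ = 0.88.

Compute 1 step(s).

f(x) = x³ + x - 1
x₀ = -0.06, x₁ = 0.88

Secant formula: x_{n+1} = x_n - f(x_n)(x_n - x_{n-1})/(f(x_n) - f(x_{n-1}))

Iteration 1:
  f(-0.060000) = -1.060216
  f(0.880000) = 0.561472
  x_2 = 0.880000 - 0.561472×(0.880000 - (-0.060000))/(0.561472 - (-1.060216))
       = 0.554547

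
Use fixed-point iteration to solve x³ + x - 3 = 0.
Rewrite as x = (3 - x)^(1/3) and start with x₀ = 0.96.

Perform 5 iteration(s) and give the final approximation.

Equation: x³ + x - 3 = 0
Fixed-point form: x = (3 - x)^(1/3)
x₀ = 0.96

x_1 = g(0.960000) = 1.268265
x_2 = g(1.268265) = 1.200864
x_3 = g(1.200864) = 1.216246
x_4 = g(1.216246) = 1.212770
x_5 = g(1.212770) = 1.213557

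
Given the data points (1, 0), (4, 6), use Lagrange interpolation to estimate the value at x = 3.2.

Lagrange interpolation formula:
P(x) = Σ yᵢ × Lᵢ(x)
where Lᵢ(x) = Π_{j≠i} (x - xⱼ)/(xᵢ - xⱼ)

L_0(3.2) = (3.2 - 4)/(1 - 4) = 0.266667
L_1(3.2) = (3.2 - 1)/(4 - 1) = 0.733333

P(3.2) = 0×L_0(3.2) + 6×L_1(3.2)
P(3.2) = 4.400000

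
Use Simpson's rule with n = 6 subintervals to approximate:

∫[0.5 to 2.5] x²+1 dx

f(x) = x²+1
a = 0.5, b = 2.5, n = 6
h = (b - a)/n = 0.333333

Simpson's rule: (h/3)[f(x₀) + 4f(x₁) + 2f(x₂) + ... + f(xₙ)]

x_0 = 0.5000, f(x_0) = 1.250000, coefficient = 1
x_1 = 0.8333, f(x_1) = 1.694444, coefficient = 4
x_2 = 1.1667, f(x_2) = 2.361111, coefficient = 2
x_3 = 1.5000, f(x_3) = 3.250000, coefficient = 4
x_4 = 1.8333, f(x_4) = 4.361111, coefficient = 2
x_5 = 2.1667, f(x_5) = 5.694444, coefficient = 4
x_6 = 2.5000, f(x_6) = 7.250000, coefficient = 1

I ≈ (0.333333/3) × 64.500000 = 7.166667
Exact value: 7.166667
Error: 0.000000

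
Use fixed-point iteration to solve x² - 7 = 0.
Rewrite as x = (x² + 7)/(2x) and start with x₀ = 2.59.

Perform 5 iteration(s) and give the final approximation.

Equation: x² - 7 = 0
Fixed-point form: x = (x² + 7)/(2x)
x₀ = 2.59

x_1 = g(2.590000) = 2.646351
x_2 = g(2.646351) = 2.645751
x_3 = g(2.645751) = 2.645751
x_4 = g(2.645751) = 2.645751
x_5 = g(2.645751) = 2.645751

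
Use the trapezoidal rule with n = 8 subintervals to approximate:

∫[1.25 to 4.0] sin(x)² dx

f(x) = sin(x)²
a = 1.25, b = 4.0, n = 8
h = (b - a)/n = 0.343750

Trapezoidal rule: (h/2)[f(x₀) + 2f(x₁) + 2f(x₂) + ... + f(xₙ)]

x_0 = 1.2500, f(x_0) = 0.900572, coefficient = 1
x_1 = 1.5938, f(x_1) = 0.999473, coefficient = 2
x_2 = 1.9375, f(x_2) = 0.871449, coefficient = 2
x_3 = 2.2812, f(x_3) = 0.574664, coefficient = 2
x_4 = 2.6250, f(x_4) = 0.243957, coefficient = 2
x_5 = 2.9688, f(x_5) = 0.029578, coefficient = 2
x_6 = 3.3125, f(x_6) = 0.028926, coefficient = 2
x_7 = 3.6562, f(x_7) = 0.242297, coefficient = 2
x_8 = 4.0000, f(x_8) = 0.572750, coefficient = 1

I ≈ (0.343750/2) × 7.454011 = 1.281158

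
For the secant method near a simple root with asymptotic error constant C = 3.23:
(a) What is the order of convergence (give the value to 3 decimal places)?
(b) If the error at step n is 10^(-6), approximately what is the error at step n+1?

(a) Secant method has superlinear convergence with order φ = (1+√5)/2 ≈ 1.618.
    This means |e_{n+1}| ≈ C|e_n|^1.618.

(b) With |e_n| = 10^(-6) and C = 3.23:
    |e_{n+1}| ≈ 3.23 × (10^(-6))^1.618 = 3.23 × 10^(-9.71)

(a) ≈ 1.618 (golden ratio); (b) |e_{n+1}| ≈ 6.324e-10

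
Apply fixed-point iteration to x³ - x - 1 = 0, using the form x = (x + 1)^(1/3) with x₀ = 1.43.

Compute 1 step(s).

Equation: x³ - x - 1 = 0
Fixed-point form: x = (x + 1)^(1/3)
x₀ = 1.43

x_1 = g(1.430000) = 1.344421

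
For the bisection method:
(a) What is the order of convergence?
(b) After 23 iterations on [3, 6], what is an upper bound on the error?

(a) Bisection has linear (order 1) convergence; the error is halved each step.

(b) Error bound = (b-a)/2^n = (6 - 3)/2^{23}
    = 3/2^{23}

(a) 1 (linear); (b) error ≤ 3.58e-07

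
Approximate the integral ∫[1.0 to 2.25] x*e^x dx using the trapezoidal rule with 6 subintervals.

f(x) = x*e^x
a = 1.0, b = 2.25, n = 6
h = (b - a)/n = 0.208333

Trapezoidal rule: (h/2)[f(x₀) + 2f(x₁) + 2f(x₂) + ... + f(xₙ)]

x_0 = 1.0000, f(x_0) = 2.718282, coefficient = 1
x_1 = 1.2083, f(x_1) = 4.045379, coefficient = 2
x_2 = 1.4167, f(x_2) = 5.841417, coefficient = 2
x_3 = 1.6250, f(x_3) = 8.252431, coefficient = 2
x_4 = 1.8333, f(x_4) = 11.466952, coefficient = 2
x_5 = 2.0417, f(x_5) = 15.727852, coefficient = 2
x_6 = 2.2500, f(x_6) = 21.347406, coefficient = 1

I ≈ (0.208333/2) × 114.733748 = 11.951432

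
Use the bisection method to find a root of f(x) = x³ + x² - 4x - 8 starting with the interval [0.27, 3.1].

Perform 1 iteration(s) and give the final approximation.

f(x) = x³ + x² - 4x - 8
Initial interval: [0.27, 3.1]

Iteration 1:
  c_1 = (0.270000 + 3.100000)/2 = 1.685000
  f(c_1) = f(1.685000) = -7.116681
  f(a) × f(c) ≥ 0, new interval: [1.685000, 3.100000]

After 1 iteration(s), the approximation is c_1 = 1.685000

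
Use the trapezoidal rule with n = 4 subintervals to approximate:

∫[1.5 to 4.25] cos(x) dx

f(x) = cos(x)
a = 1.5, b = 4.25, n = 4
h = (b - a)/n = 0.687500

Trapezoidal rule: (h/2)[f(x₀) + 2f(x₁) + 2f(x₂) + ... + f(xₙ)]

x_0 = 1.5000, f(x_0) = 0.070737, coefficient = 1
x_1 = 2.1875, f(x_1) = -0.578349, coefficient = 2
x_2 = 2.8750, f(x_2) = -0.964674, coefficient = 2
x_3 = 3.5625, f(x_3) = -0.912719, coefficient = 2
x_4 = 4.2500, f(x_4) = -0.446087, coefficient = 1

I ≈ (0.687500/2) × -5.286834 = -1.817349
Exact value: -1.892484
Error: 0.075135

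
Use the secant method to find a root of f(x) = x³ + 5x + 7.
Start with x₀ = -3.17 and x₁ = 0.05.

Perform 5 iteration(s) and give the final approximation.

f(x) = x³ + 5x + 7
x₀ = -3.17, x₁ = 0.05

Secant formula: x_{n+1} = x_n - f(x_n)(x_n - x_{n-1})/(f(x_n) - f(x_{n-1}))

Iteration 1:
  f(-3.170000) = -40.705013
  f(0.050000) = 7.250125
  x_2 = 0.050000 - 7.250125×(0.050000 - (-3.170000))/(7.250125 - (-40.705013))
       = -0.436818
Iteration 2:
  f(0.050000) = 7.250125
  f(-0.436818) = 4.732563
  x_3 = -0.436818 - 4.732563×(-0.436818 - 0.050000)/(4.732563 - 7.250125)
       = -1.351947
Iteration 3:
  f(-0.436818) = 4.732563
  f(-1.351947) = -2.230771
  x_4 = -1.351947 - (-2.230771)×(-1.351947 - (-0.436818))/(-2.230771 - 4.732563)
       = -1.058777
Iteration 4:
  f(-1.351947) = -2.230771
  f(-1.058777) = 0.519221
  x_5 = -1.058777 - 0.519221×(-1.058777 - (-1.351947))/(0.519221 - (-2.230771))
       = -1.114129
Iteration 5:
  f(-1.058777) = 0.519221
  f(-1.114129) = 0.046401
  x_6 = -1.114129 - 0.046401×(-1.114129 - (-1.058777))/(0.046401 - 0.519221)
       = -1.119562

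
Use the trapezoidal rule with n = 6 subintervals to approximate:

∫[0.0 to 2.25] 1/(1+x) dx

f(x) = 1/(1+x)
a = 0.0, b = 2.25, n = 6
h = (b - a)/n = 0.375000

Trapezoidal rule: (h/2)[f(x₀) + 2f(x₁) + 2f(x₂) + ... + f(xₙ)]

x_0 = 0.0000, f(x_0) = 1.000000, coefficient = 1
x_1 = 0.3750, f(x_1) = 0.727273, coefficient = 2
x_2 = 0.7500, f(x_2) = 0.571429, coefficient = 2
x_3 = 1.1250, f(x_3) = 0.470588, coefficient = 2
x_4 = 1.5000, f(x_4) = 0.400000, coefficient = 2
x_5 = 1.8750, f(x_5) = 0.347826, coefficient = 2
x_6 = 2.2500, f(x_6) = 0.307692, coefficient = 1

I ≈ (0.375000/2) × 6.341924 = 1.189111
Exact value: 1.178655
Error: 0.010456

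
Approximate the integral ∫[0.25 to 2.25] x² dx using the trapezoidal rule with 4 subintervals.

f(x) = x²
a = 0.25, b = 2.25, n = 4
h = (b - a)/n = 0.500000

Trapezoidal rule: (h/2)[f(x₀) + 2f(x₁) + 2f(x₂) + ... + f(xₙ)]

x_0 = 0.2500, f(x_0) = 0.062500, coefficient = 1
x_1 = 0.7500, f(x_1) = 0.562500, coefficient = 2
x_2 = 1.2500, f(x_2) = 1.562500, coefficient = 2
x_3 = 1.7500, f(x_3) = 3.062500, coefficient = 2
x_4 = 2.2500, f(x_4) = 5.062500, coefficient = 1

I ≈ (0.500000/2) × 15.500000 = 3.875000
Exact value: 3.791667
Error: 0.083333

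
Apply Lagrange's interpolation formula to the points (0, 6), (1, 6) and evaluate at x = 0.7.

Lagrange interpolation formula:
P(x) = Σ yᵢ × Lᵢ(x)
where Lᵢ(x) = Π_{j≠i} (x - xⱼ)/(xᵢ - xⱼ)

L_0(0.7) = (0.7 - 1)/(0 - 1) = 0.300000
L_1(0.7) = (0.7 - 0)/(1 - 0) = 0.700000

P(0.7) = 6×L_0(0.7) + 6×L_1(0.7)
P(0.7) = 6.000000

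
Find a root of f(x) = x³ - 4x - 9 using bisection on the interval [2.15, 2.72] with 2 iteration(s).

f(x) = x³ - 4x - 9
Initial interval: [2.15, 2.72]

Iteration 1:
  c_1 = (2.150000 + 2.720000)/2 = 2.435000
  f(c_1) = f(2.435000) = -4.302337
  f(a) × f(c) ≥ 0, new interval: [2.435000, 2.720000]
Iteration 2:
  c_2 = (2.435000 + 2.720000)/2 = 2.577500
  f(c_2) = f(2.577500) = -2.186363
  f(a) × f(c) ≥ 0, new interval: [2.577500, 2.720000]

After 2 iteration(s), the approximation is c_2 = 2.577500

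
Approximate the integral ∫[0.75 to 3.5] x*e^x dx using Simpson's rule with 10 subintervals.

f(x) = x*e^x
a = 0.75, b = 3.5, n = 10
h = (b - a)/n = 0.275000

Simpson's rule: (h/3)[f(x₀) + 4f(x₁) + 2f(x₂) + ... + f(xₙ)]

x_0 = 0.7500, f(x_0) = 1.587750, coefficient = 1
x_1 = 1.0250, f(x_1) = 2.856773, coefficient = 4
x_2 = 1.3000, f(x_2) = 4.770086, coefficient = 2
x_3 = 1.5750, f(x_3) = 7.608418, coefficient = 4
x_4 = 1.8500, f(x_4) = 11.765666, coefficient = 2
x_5 = 2.1250, f(x_5) = 17.792407, coefficient = 4
x_6 = 2.4000, f(x_6) = 26.455623, coefficient = 2
x_7 = 2.6750, f(x_7) = 38.820536, coefficient = 4
x_8 = 2.9500, f(x_8) = 56.362563, coefficient = 2
x_9 = 3.2250, f(x_9) = 81.120277, coefficient = 4
x_10 = 3.5000, f(x_10) = 115.904082, coefficient = 1

I ≈ (0.275000/3) × 908.993351 = 83.324391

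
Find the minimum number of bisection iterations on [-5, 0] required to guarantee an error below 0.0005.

We need (b-a)/2^n ≤ 0.0005
(0 - (-5))/2^n ≤ 0.0005
5/2^n ≤ 0.0005
2^n ≥ 10000
n ≥ log₂(10000) = 13.29
n ≥ 14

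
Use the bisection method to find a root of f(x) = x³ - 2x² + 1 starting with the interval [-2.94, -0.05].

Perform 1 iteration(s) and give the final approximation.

f(x) = x³ - 2x² + 1
Initial interval: [-2.94, -0.05]

Iteration 1:
  c_1 = (-2.940000 + (-0.050000))/2 = -1.495000
  f(c_1) = f(-1.495000) = -6.811412
  f(a) × f(c) ≥ 0, new interval: [-1.495000, -0.050000]

After 1 iteration(s), the approximation is c_1 = -1.495000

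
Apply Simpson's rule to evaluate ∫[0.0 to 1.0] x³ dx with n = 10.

f(x) = x³
a = 0.0, b = 1.0, n = 10
h = (b - a)/n = 0.100000

Simpson's rule: (h/3)[f(x₀) + 4f(x₁) + 2f(x₂) + ... + f(xₙ)]

x_0 = 0.0000, f(x_0) = 0.000000, coefficient = 1
x_1 = 0.1000, f(x_1) = 0.001000, coefficient = 4
x_2 = 0.2000, f(x_2) = 0.008000, coefficient = 2
x_3 = 0.3000, f(x_3) = 0.027000, coefficient = 4
x_4 = 0.4000, f(x_4) = 0.064000, coefficient = 2
x_5 = 0.5000, f(x_5) = 0.125000, coefficient = 4
x_6 = 0.6000, f(x_6) = 0.216000, coefficient = 2
x_7 = 0.7000, f(x_7) = 0.343000, coefficient = 4
x_8 = 0.8000, f(x_8) = 0.512000, coefficient = 2
x_9 = 0.9000, f(x_9) = 0.729000, coefficient = 4
x_10 = 1.0000, f(x_10) = 1.000000, coefficient = 1

I ≈ (0.100000/3) × 7.500000 = 0.250000
Exact value: 0.250000
Error: 0.000000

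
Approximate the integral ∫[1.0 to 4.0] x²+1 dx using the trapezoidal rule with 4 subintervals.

f(x) = x²+1
a = 1.0, b = 4.0, n = 4
h = (b - a)/n = 0.750000

Trapezoidal rule: (h/2)[f(x₀) + 2f(x₁) + 2f(x₂) + ... + f(xₙ)]

x_0 = 1.0000, f(x_0) = 2.000000, coefficient = 1
x_1 = 1.7500, f(x_1) = 4.062500, coefficient = 2
x_2 = 2.5000, f(x_2) = 7.250000, coefficient = 2
x_3 = 3.2500, f(x_3) = 11.562500, coefficient = 2
x_4 = 4.0000, f(x_4) = 17.000000, coefficient = 1

I ≈ (0.750000/2) × 64.750000 = 24.281250
Exact value: 24.000000
Error: 0.281250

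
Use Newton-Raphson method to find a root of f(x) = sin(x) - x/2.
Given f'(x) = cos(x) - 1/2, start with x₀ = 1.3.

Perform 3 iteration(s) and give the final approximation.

f(x) = sin(x) - x/2
f'(x) = cos(x) - 1/2
x₀ = 1.3

Newton-Raphson formula: x_{n+1} = x_n - f(x_n)/f'(x_n)

Iteration 1:
  f(1.300000) = 0.313558
  f'(1.300000) = -0.232501
  x_1 = 1.300000 - 0.313558/(-0.232501) = 2.648631
Iteration 2:
  f(2.648631) = -0.851078
  f'(2.648631) = -1.380935
  x_2 = 2.648631 - (-0.851078)/(-1.380935) = 2.032325
Iteration 3:
  f(2.032325) = -0.120790
  f'(2.032325) = -0.945317
  x_3 = 2.032325 - (-0.120790)/(-0.945317) = 1.904548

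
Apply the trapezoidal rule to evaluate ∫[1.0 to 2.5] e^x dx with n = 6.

f(x) = e^x
a = 1.0, b = 2.5, n = 6
h = (b - a)/n = 0.250000

Trapezoidal rule: (h/2)[f(x₀) + 2f(x₁) + 2f(x₂) + ... + f(xₙ)]

x_0 = 1.0000, f(x_0) = 2.718282, coefficient = 1
x_1 = 1.2500, f(x_1) = 3.490343, coefficient = 2
x_2 = 1.5000, f(x_2) = 4.481689, coefficient = 2
x_3 = 1.7500, f(x_3) = 5.754603, coefficient = 2
x_4 = 2.0000, f(x_4) = 7.389056, coefficient = 2
x_5 = 2.2500, f(x_5) = 9.487736, coefficient = 2
x_6 = 2.5000, f(x_6) = 12.182494, coefficient = 1

I ≈ (0.250000/2) × 76.107629 = 9.513454
Exact value: 9.464212
Error: 0.049242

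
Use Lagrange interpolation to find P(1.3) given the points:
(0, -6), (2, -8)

Lagrange interpolation formula:
P(x) = Σ yᵢ × Lᵢ(x)
where Lᵢ(x) = Π_{j≠i} (x - xⱼ)/(xᵢ - xⱼ)

L_0(1.3) = (1.3 - 2)/(0 - 2) = 0.350000
L_1(1.3) = (1.3 - 0)/(2 - 0) = 0.650000

P(1.3) = (-6)×L_0(1.3) + (-8)×L_1(1.3)
P(1.3) = -7.300000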